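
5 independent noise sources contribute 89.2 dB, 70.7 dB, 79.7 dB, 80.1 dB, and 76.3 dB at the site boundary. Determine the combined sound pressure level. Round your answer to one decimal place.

Incoherent sources combine by intensity addition: L_total = 10·log₁₀(Σ 10^(L_i/10)).
Σ 10^(L/10) = 10^(89.2/10) + 10^(70.7/10) + 10^(79.7/10) + 10^(80.1/10) + 10^(76.3/10) = 1.082e+09.
L_total = 10·log₁₀(1.082e+09) = 90.34 dB.

90.3 dB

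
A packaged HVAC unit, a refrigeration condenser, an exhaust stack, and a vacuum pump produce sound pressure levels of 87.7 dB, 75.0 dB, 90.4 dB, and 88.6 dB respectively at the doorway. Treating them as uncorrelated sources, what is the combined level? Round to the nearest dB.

Incoherent sources combine by intensity addition: L_total = 10·log₁₀(Σ 10^(L_i/10)).
Σ 10^(L/10) = 10^(87.7/10) + 10^(75.0/10) + 10^(90.4/10) + 10^(88.6/10) = 2.441e+09.
L_total = 10·log₁₀(2.441e+09) = 93.88 dB.

94 dB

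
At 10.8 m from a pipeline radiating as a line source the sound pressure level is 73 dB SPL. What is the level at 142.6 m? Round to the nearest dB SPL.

Cylindrical spreading from a line source gives a 10·log₁₀(r₂/r₁) drop.
L₂ = 73 − 10·log₁₀(142.6/10.8) = 73 − 11.207 = 61.79 dB SPL.

62 dB SPL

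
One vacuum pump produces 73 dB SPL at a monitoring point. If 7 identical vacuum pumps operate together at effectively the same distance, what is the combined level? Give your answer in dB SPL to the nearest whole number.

With 7 equal, uncorrelated contributions the intensity is 7× that of one unit, giving a rise of 10·log₁₀ 7.
L_total = 73 + 10·log₁₀(7) = 73 + 8.451 = 81.45 dB SPL.

81 dB SPL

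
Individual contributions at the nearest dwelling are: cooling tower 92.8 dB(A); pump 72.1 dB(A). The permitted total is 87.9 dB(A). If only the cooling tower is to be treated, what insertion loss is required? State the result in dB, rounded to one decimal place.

Fixed contribution from the other source: Σ 10^(L/10) = 10^(72.1/10) = 1.622e+07 (72.10 dB(A)).
The limit corresponds to 10^(87.9/10) = 6.166e+08; subtracting the fixed part leaves 6.004e+08 for the cooling tower, i.e. 87.78 dB(A).
So the cooling tower must be reduced from 92.8 to 87.78 dB(A): IL = 5.02 dB.

5.0 dB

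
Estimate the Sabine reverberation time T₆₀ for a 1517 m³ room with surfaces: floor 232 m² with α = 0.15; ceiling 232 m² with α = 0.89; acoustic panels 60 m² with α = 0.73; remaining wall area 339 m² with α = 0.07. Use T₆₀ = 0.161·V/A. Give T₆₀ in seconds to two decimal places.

0.79 s

A = Σ Sᵢαᵢ = 232·0.15 + 232·0.89 + 60·0.73 + 339·0.07 = 308.81 m².
T₆₀ = 0.161 × 1517 / 308.81 = 0.791 s.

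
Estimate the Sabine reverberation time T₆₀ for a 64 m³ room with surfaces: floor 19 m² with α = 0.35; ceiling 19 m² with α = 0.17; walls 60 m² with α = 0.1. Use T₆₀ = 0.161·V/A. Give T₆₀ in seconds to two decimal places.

0.65 s

A = Σ Sᵢαᵢ = 19·0.35 + 19·0.17 + 60·0.1 = 15.88 m².
T₆₀ = 0.161·V/A = 0.161·64/15.88 = 0.649 s.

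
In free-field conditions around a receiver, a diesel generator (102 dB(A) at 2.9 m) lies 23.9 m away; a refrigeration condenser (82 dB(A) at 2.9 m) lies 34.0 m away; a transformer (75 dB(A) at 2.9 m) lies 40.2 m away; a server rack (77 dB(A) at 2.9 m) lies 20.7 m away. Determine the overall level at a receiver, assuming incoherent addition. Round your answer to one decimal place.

83.7 dB(A)

Apply inverse-square spreading to bring every level to the receiver, then sum 10^(L/10).
diesel generator: 102 − 20·log₁₀(23.9/2.9) = 102 − 18.32 = 83.68 dB(A).
refrigeration condenser: 82 − 20·log₁₀(34.0/2.9) = 82 − 21.38 = 60.62 dB(A).
transformer: 75 − 20·log₁₀(40.2/2.9) = 75 − 22.84 = 52.16 dB(A).
server rack: 77 − 20·log₁₀(20.7/2.9) = 77 − 17.07 = 59.93 dB(A).
Σ 10^(L/10) = 2.356e+08 → L_total = 10·log₁₀(2.356e+08) = 83.72 dB(A).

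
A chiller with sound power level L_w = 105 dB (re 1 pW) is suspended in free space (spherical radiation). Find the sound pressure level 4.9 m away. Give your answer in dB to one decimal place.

80.2 dB

Free-field spherical radiation: L_p = L_w − 10·log₁₀(4π·r²), r = 4.9 m.
4π·r² = 301.7 m², 10·log₁₀ of that is 24.796 dB.
L_p = 105 − 24.796 = 80.20 dB.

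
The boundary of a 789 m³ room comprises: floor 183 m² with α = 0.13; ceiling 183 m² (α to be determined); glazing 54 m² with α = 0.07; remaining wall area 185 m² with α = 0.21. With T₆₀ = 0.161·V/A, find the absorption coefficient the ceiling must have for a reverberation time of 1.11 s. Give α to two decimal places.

From T₆₀ = 0.161·V/A, the target T₆₀ = 1.11 s needs A = 0.161·789/1.11 = 114.44 m².
Absorption from the other surfaces = 183·0.13 + 54·0.07 + 185·0.21 = 66.42 m², so the ceiling must supply 48.02 m² over 183 m².
α = 48.02/183 = 0.262.

0.26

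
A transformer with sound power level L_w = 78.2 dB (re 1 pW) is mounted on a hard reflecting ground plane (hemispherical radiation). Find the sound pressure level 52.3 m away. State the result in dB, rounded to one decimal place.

35.8 dB

Free-field hemispherical radiation: L_p = L_w − 10·log₁₀(2π·r²), r = 52.3 m.
2π·r² = 1.719e+04 m², 10·log₁₀ of that is 42.352 dB.
L_p = 78.2 − 42.352 = 35.85 dB.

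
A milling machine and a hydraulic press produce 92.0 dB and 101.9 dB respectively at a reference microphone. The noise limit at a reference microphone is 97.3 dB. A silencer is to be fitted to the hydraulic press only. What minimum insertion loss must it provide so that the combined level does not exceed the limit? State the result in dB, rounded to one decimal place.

6.1 dB

The untreated sources together contribute 10^(92.0/10) = 1.585e+09, i.e. 92.00 dB.
The limit corresponds to 10^(97.3/10) = 5.370e+09; subtracting the fixed part leaves 3.785e+09 for the hydraulic press, i.e. 95.78 dB.
So the hydraulic press must be reduced from 101.9 to 95.78 dB: IL = 6.12 dB.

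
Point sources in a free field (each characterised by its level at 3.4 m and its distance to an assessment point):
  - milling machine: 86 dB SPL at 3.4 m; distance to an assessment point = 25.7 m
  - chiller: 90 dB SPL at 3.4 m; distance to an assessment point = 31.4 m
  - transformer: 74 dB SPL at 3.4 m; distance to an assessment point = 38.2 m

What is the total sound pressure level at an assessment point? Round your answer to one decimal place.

72.8 dB SPL

Apply inverse-square spreading to bring every level to the receiver, then sum 10^(L/10).
milling machine: 86 − 20·log₁₀(25.7/3.4) = 86 − 17.57 = 68.43 dB SPL.
chiller: 90 − 20·log₁₀(31.4/3.4) = 90 − 19.31 = 70.69 dB SPL.
transformer: 74 − 20·log₁₀(38.2/3.4) = 74 − 21.01 = 52.99 dB SPL.
Σ 10^(L/10) = 1.889e+07 → L_total = 10·log₁₀(1.889e+07) = 72.76 dB SPL.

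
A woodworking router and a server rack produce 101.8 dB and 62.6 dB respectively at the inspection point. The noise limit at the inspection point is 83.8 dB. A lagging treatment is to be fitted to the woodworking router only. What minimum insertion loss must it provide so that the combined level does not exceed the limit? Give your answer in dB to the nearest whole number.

The untreated sources together contribute 10^(62.6/10) = 1.820e+06, i.e. 62.60 dB.
The limit corresponds to 10^(83.8/10) = 2.399e+08; subtracting the fixed part leaves 2.381e+08 for the woodworking router, i.e. 83.77 dB.
So the woodworking router must be reduced from 101.8 to 83.77 dB: IL = 18.03 dB.

18 dB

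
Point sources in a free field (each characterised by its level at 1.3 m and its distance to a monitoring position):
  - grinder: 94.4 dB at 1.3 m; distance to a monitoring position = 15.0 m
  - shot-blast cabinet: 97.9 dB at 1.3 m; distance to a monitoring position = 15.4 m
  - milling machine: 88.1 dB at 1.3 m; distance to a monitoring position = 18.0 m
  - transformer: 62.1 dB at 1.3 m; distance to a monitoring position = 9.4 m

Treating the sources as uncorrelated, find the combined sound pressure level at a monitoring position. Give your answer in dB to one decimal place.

78.3 dB

Apply inverse-square spreading to bring every level to the receiver, then sum 10^(L/10).
grinder: 94.4 − 20·log₁₀(15.0/1.3) = 94.4 − 21.24 = 73.16 dB.
shot-blast cabinet: 97.9 − 20·log₁₀(15.4/1.3) = 97.9 − 21.47 = 76.43 dB.
milling machine: 88.1 − 20·log₁₀(18.0/1.3) = 88.1 − 22.83 = 65.27 dB.
transformer: 62.1 − 20·log₁₀(9.4/1.3) = 62.1 − 17.18 = 44.92 dB.
Σ 10^(L/10) = 6.802e+07 → L_total = 10·log₁₀(6.802e+07) = 78.33 dB.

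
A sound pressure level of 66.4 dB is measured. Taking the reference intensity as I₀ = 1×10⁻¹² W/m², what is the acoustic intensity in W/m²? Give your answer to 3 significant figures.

I = I₀·10^(L/10) = 10⁻¹² × 10^(66.4/10) = 10^(-5.360).

4.37e-06 W/m²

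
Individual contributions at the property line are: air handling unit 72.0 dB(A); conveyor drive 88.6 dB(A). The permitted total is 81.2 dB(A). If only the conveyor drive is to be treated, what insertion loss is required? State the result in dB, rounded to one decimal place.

8.0 dB

Fixed contribution from the other source: Σ 10^(L/10) = 10^(72.0/10) = 1.585e+07 (72.00 dB(A)).
To meet 81.2 dB(A) overall, the treated conveyor drive may contribute at most 10^(81.2/10) − 1.585e+07 = 1.160e+08, i.e. 80.64 dB(A).
So the conveyor drive must be reduced from 88.6 to 80.64 dB(A): IL = 7.96 dB.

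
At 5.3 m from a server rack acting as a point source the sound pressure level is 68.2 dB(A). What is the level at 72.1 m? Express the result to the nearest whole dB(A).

46 dB(A)

For a point source, L₂ = L₁ − 20·log₁₀(r₂/r₁).
L₂ = 68.2 − 20·log₁₀(72.1/5.3) = 68.2 − 22.673 = 45.53 dB(A).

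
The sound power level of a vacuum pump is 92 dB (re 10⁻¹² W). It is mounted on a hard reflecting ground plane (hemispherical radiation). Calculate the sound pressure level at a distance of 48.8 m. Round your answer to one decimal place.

L_p = L_w − 10·log₁₀(2π·r²) with r = 48.8 m.
2π·r² = 1.496e+04 m², 10·log₁₀ of that is 41.750 dB.
L_p = 92 − 41.750 = 50.25 dB.

50.2 dB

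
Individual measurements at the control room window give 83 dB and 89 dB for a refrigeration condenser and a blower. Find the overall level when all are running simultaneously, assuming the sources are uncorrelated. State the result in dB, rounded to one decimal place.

Incoherent sources combine by intensity addition: L_total = 10·log₁₀(Σ 10^(L_i/10)).
Σ 10^(L/10) = 10^(83/10) + 10^(89/10) = 9.939e+08.
L_total = 10·log₁₀(9.939e+08) = 89.97 dB.

90.0 dB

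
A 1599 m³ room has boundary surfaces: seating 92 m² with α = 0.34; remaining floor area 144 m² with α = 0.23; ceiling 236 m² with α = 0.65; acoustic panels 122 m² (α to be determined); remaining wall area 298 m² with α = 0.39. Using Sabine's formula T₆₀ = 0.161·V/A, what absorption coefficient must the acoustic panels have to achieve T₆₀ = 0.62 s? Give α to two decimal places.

Required total absorption A = 0.161·1599/0.62 = 415.22 m².
Absorption from the other surfaces = 92·0.34 + 144·0.23 + 236·0.65 + 298·0.39 = 334.02 m², so the acoustic panels must supply 81.20 m² over 122 m².
α = 81.20/122 = 0.666.

0.67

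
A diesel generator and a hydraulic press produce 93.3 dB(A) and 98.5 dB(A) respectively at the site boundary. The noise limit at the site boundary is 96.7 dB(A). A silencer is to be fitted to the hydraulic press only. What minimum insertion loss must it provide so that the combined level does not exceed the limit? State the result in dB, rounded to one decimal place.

The untreated sources together contribute 10^(93.3/10) = 2.138e+09, i.e. 93.30 dB(A).
The limit corresponds to 10^(96.7/10) = 4.677e+09; subtracting the fixed part leaves 2.539e+09 for the hydraulic press, i.e. 94.05 dB(A).
So the hydraulic press must be reduced from 98.5 to 94.05 dB(A): IL = 4.45 dB.

4.5 dB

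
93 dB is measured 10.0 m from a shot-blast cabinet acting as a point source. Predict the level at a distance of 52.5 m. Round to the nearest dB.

Spherical spreading from a point source gives a 20·log₁₀(r₂/r₁) drop.
L₂ = 93 − 20·log₁₀(52.5/10.0) = 93 − 14.403 = 78.60 dB.

79 dB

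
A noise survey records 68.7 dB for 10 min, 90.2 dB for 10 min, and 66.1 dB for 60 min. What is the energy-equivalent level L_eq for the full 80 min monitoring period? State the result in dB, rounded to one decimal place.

81.3 dB

The energy average is taken in the linear domain: L_eq = 10·log₁₀[(Σ tᵢ·10^(Lᵢ/10))/T], T = 80 min.
Σ tᵢ·10^(Lᵢ/10) = 10·10^(68.7/10) + 10·10^(90.2/10) + 60·10^(66.1/10) = 1.079e+10.
L_eq = 10·log₁₀(1.079e+10/80) = 81.30 dB.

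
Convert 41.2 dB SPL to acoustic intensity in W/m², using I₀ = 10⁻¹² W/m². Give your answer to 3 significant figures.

L = 10·log₁₀(I/I₀) ⇒ I = I₀·10^(L/10) = 10⁻¹² × 10^4.12.

1.32e-08 W/m²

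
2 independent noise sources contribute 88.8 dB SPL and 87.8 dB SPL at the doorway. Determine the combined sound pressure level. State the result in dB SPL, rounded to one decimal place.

91.3 dB SPL

For uncorrelated sources the intensities add, so convert each level to linear form, sum, and take 10·log₁₀ of the total.
Σ 10^(L/10) = 10^(88.8/10) + 10^(87.8/10) = 1.361e+09.
L_total = 10·log₁₀(1.361e+09) = 91.34 dB SPL.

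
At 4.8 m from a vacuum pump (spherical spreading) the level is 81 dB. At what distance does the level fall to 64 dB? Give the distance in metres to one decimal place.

34.0 m

The 17.0 dB drop corresponds to a distance ratio of 10^(17.0/20) for a point source.
r₂ = 4.8·10^((81−64)/20) = 4.8·10^(17.0/20) = 33.98 m.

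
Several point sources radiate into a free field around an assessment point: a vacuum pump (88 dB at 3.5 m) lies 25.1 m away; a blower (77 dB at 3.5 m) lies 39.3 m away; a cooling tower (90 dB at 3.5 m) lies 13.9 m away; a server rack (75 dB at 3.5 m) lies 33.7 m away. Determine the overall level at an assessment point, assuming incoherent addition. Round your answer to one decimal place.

Apply inverse-square spreading to bring every level to the receiver, then sum 10^(L/10).
vacuum pump: 88 − 20·log₁₀(25.1/3.5) = 88 − 17.11 = 70.89 dB.
blower: 77 − 20·log₁₀(39.3/3.5) = 77 − 21.01 = 55.99 dB.
cooling tower: 90 − 20·log₁₀(13.9/3.5) = 90 − 11.98 = 78.02 dB.
server rack: 75 − 20·log₁₀(33.7/3.5) = 75 − 19.67 = 55.33 dB.
Σ 10^(L/10) = 7.641e+07 → L_total = 10·log₁₀(7.641e+07) = 78.83 dB.

78.8 dB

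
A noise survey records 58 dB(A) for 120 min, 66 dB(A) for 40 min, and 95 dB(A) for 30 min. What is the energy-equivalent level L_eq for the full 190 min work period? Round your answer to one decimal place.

87.0 dB(A)

Weight each interval's intensity by its duration and average over T = 190 min:
Σ tᵢ·10^(Lᵢ/10) = 120·10^(58/10) + 40·10^(66/10) + 30·10^(95/10) = 9.510e+10.
L_eq = 10·log₁₀(9.510e+10/190) = 86.99 dB(A).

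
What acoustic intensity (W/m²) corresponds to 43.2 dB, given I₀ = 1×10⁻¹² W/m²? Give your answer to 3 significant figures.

I/I₀ = 10^(43.2/10) = 2.089e+04, so I = 2.089e+04 × 10⁻¹² W/m².

2.09e-08 W/m²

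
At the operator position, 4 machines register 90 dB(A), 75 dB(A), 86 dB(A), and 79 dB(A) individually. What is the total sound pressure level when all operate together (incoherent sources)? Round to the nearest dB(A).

Incoherent sources combine by intensity addition: L_total = 10·log₁₀(Σ 10^(L_i/10)).
Σ 10^(L/10) = 10^(90/10) + 10^(75/10) + 10^(86/10) + 10^(79/10) = 1.509e+09.
L_total = 10·log₁₀(1.509e+09) = 91.79 dB(A).

92 dB(A)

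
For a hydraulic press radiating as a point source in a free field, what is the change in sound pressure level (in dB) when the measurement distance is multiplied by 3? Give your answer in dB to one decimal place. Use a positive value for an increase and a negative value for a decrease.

A point source loses 6 dB per doubling of distance; generally ΔL = −20·log₁₀(r₂/r₁).
ΔL = −20·log₁₀(3) = -9.54 dB.

-9.5 dB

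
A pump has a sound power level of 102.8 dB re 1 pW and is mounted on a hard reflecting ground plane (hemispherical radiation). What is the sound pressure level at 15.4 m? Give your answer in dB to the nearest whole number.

L_p = L_w − 10·log₁₀(2π·r²) with r = 15.4 m.
2π·r² = 1490 m², 10·log₁₀ of that is 31.732 dB.
L_p = 102.8 − 31.732 = 71.07 dB.

71 dB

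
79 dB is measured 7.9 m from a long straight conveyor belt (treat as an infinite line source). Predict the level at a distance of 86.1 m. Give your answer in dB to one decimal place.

68.6 dB

Line-source attenuation: ΔL = 10·log₁₀(r₂/r₁) = 10·log₁₀(86.1/7.9) = 10.374 dB.
L₂ = 79 − 10·log₁₀(86.1/7.9) = 79 − 10.374 = 68.63 dB.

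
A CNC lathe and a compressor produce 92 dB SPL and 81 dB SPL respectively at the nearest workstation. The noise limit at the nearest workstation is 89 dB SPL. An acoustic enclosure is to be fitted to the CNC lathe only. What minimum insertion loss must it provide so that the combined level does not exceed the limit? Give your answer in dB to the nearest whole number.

Fixed contribution from the other source: Σ 10^(L/10) = 10^(81/10) = 1.259e+08 (81.00 dB SPL).
The limit corresponds to 10^(89/10) = 7.943e+08; subtracting the fixed part leaves 6.684e+08 for the CNC lathe, i.e. 88.25 dB SPL.
So the CNC lathe must be reduced from 92 to 88.25 dB SPL: IL = 3.75 dB.

4 dB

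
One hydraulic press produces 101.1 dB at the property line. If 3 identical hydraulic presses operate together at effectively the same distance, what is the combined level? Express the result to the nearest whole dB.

With 3 equal, uncorrelated contributions the intensity is 3× that of one unit, giving a rise of 10·log₁₀ 3.
L_total = 101.1 + 10·log₁₀(3) = 101.1 + 4.771 = 105.87 dB.

106 dB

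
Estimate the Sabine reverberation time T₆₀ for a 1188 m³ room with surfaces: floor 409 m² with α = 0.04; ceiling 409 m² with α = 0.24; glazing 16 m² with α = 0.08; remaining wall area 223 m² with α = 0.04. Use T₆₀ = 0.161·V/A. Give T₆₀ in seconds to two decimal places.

1.53 s

Summing Sᵢαᵢ: 409·0.04 + 409·0.24 + 16·0.08 + 223·0.04 = 124.72 m².
T₆₀ = 0.161·V/A = 0.161·1188/124.72 = 1.534 s.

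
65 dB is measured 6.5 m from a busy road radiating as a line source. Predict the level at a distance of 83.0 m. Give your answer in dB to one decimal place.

Line-source attenuation: ΔL = 10·log₁₀(r₂/r₁) = 10·log₁₀(83.0/6.5) = 11.062 dB.
L₂ = 65 − 10·log₁₀(83.0/6.5) = 65 − 11.062 = 53.94 dB.

53.9 dB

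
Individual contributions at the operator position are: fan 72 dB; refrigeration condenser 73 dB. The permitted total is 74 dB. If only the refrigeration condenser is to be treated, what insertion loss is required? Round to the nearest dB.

3 dB

Fixed contribution from the other source: Σ 10^(L/10) = 10^(72/10) = 1.585e+07 (72.00 dB).
To meet 74 dB overall, the treated refrigeration condenser may contribute at most 10^(74/10) − 1.585e+07 = 9.270e+06, i.e. 69.67 dB.
So the refrigeration condenser must be reduced from 73 to 69.67 dB: IL = 3.33 dB.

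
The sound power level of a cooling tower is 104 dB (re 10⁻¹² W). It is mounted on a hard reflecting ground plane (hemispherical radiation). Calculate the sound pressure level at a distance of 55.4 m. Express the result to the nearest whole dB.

Free-field hemispherical radiation: L_p = L_w − 10·log₁₀(2π·r²), r = 55.4 m.
2π·r² = 1.928e+04 m², 10·log₁₀ of that is 42.852 dB.
L_p = 104 − 42.852 = 61.15 dB.

61 dB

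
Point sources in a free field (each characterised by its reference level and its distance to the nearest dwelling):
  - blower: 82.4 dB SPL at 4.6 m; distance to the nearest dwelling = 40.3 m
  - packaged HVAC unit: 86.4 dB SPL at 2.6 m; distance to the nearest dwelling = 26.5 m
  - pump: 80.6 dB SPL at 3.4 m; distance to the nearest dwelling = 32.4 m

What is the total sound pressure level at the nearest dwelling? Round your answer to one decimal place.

68.9 dB SPL

Propagate each source to the receiver with L = L_ref − 20·log₁₀(r/r_ref), then add intensities.
blower: 82.4 − 20·log₁₀(40.3/4.6) = 82.4 − 18.85 = 63.55 dB SPL.
packaged HVAC unit: 86.4 − 20·log₁₀(26.5/2.6) = 86.4 − 20.17 = 66.23 dB SPL.
pump: 80.6 − 20·log₁₀(32.4/3.4) = 80.6 − 19.58 = 61.02 dB SPL.
Σ 10^(L/10) = 7.730e+06 → L_total = 10·log₁₀(7.730e+06) = 68.88 dB SPL.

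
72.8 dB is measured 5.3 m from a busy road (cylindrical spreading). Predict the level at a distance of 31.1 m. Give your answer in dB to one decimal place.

65.1 dB

Line-source attenuation: ΔL = 10·log₁₀(r₂/r₁) = 10·log₁₀(31.1/5.3) = 7.685 dB.
L₂ = 72.8 − 10·log₁₀(31.1/5.3) = 72.8 − 7.685 = 65.12 dB.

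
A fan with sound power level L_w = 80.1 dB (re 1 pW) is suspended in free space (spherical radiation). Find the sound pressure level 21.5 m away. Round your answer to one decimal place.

42.5 dB

The power spreads over a sphere of area 4π·r², so L_p = L_w − 10·log₁₀(4π·r²).
4π·r² = 5809 m², 10·log₁₀ of that is 37.641 dB.
L_p = 80.1 − 37.641 = 42.46 dB.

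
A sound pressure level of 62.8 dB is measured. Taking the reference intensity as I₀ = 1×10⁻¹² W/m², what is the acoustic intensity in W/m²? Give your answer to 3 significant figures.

1.91e-06 W/m²

L = 10·log₁₀(I/I₀) ⇒ I = I₀·10^(L/10) = 10⁻¹² × 10^6.28.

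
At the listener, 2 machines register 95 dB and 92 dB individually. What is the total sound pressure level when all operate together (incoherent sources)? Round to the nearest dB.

Incoherent sources combine by intensity addition: L_total = 10·log₁₀(Σ 10^(L_i/10)).
Σ 10^(L/10) = 10^(95/10) + 10^(92/10) = 4.747e+09.
L_total = 10·log₁₀(4.747e+09) = 96.76 dB.

97 dB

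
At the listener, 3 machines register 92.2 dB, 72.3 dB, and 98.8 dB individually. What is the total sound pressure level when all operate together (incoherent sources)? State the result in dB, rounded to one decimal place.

99.7 dB

For uncorrelated sources the intensities add, so convert each level to linear form, sum, and take 10·log₁₀ of the total.
Σ 10^(L/10) = 10^(92.2/10) + 10^(72.3/10) + 10^(98.8/10) = 9.262e+09.
L_total = 10·log₁₀(9.262e+09) = 99.67 dB.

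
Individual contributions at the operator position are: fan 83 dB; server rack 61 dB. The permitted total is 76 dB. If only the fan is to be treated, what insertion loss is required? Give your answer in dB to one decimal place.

7.1 dB

Everything except the fan sums to 10^(61/10) = 1.259e+06 in linear terms, 61.00 dB.
The limit corresponds to 10^(76/10) = 3.981e+07; subtracting the fixed part leaves 3.855e+07 for the fan, i.e. 75.86 dB.
So the fan must be reduced from 83 to 75.86 dB: IL = 7.14 dB.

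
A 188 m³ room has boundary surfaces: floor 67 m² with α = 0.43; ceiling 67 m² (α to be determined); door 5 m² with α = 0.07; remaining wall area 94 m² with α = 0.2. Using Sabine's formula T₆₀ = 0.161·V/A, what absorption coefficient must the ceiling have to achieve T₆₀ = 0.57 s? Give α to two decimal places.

From T₆₀ = 0.161·V/A, the target T₆₀ = 0.57 s needs A = 0.161·188/0.57 = 53.10 m².
Absorption from the other surfaces = 67·0.43 + 5·0.07 + 94·0.2 = 47.96 m², so the ceiling must supply 5.14 m² over 67 m².
α = 5.14/67 = 0.077.

0.08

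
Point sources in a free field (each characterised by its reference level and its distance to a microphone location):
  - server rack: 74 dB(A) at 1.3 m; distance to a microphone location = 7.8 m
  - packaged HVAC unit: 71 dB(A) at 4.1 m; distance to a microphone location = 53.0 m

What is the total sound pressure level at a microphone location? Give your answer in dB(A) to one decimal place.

58.9 dB(A)

Propagate each source to the receiver with L = L_ref − 20·log₁₀(r/r_ref), then add intensities.
server rack: 74 − 20·log₁₀(7.8/1.3) = 74 − 15.56 = 58.44 dB(A).
packaged HVAC unit: 71 − 20·log₁₀(53.0/4.1) = 71 − 22.23 = 48.77 dB(A).
Σ 10^(L/10) = 7.731e+05 → L_total = 10·log₁₀(7.731e+05) = 58.88 dB(A).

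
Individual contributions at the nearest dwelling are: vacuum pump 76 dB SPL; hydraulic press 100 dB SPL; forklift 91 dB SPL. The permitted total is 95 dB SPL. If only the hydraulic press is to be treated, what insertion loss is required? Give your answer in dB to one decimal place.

7.3 dB

Everything except the hydraulic press sums to 10^(76/10) + 10^(91/10) = 1.299e+09 in linear terms, 91.14 dB SPL.
The limit corresponds to 10^(95/10) = 3.162e+09; subtracting the fixed part leaves 1.864e+09 for the hydraulic press, i.e. 92.70 dB SPL.
Required insertion loss = 100 − 92.70 = 7.30 dB.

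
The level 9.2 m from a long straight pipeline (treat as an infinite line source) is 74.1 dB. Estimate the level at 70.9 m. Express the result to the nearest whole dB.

65 dB

Line-source attenuation: ΔL = 10·log₁₀(r₂/r₁) = 10·log₁₀(70.9/9.2) = 8.869 dB.
L₂ = 74.1 − 10·log₁₀(70.9/9.2) = 74.1 − 8.869 = 65.23 dB.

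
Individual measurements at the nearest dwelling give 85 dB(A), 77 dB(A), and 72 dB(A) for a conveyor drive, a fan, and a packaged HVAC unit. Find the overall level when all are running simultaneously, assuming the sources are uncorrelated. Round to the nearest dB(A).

86 dB(A)

For uncorrelated sources the intensities add, so convert each level to linear form, sum, and take 10·log₁₀ of the total.
Σ 10^(L/10) = 10^(85/10) + 10^(77/10) + 10^(72/10) = 3.822e+08.
L_total = 10·log₁₀(3.822e+08) = 85.82 dB(A).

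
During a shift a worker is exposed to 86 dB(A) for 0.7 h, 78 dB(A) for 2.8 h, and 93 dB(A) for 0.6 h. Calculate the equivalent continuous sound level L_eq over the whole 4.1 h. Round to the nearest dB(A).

L_eq = 10·log₁₀[(1/T)·Σ tᵢ·10^(Lᵢ/10)] with T = 4.1 h.
Σ tᵢ·10^(Lᵢ/10) = 0.7·10^(86/10) + 2.8·10^(78/10) + 0.6·10^(93/10) = 1.653e+09.
L_eq = 10·log₁₀(1.653e+09/4.1) = 86.05 dB(A).

86 dB(A)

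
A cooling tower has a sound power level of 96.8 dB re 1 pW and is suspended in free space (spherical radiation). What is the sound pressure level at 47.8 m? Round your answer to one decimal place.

L_p = L_w − 10·log₁₀(4π·r²) with r = 47.8 m.
4π·r² = 2.871e+04 m², 10·log₁₀ of that is 44.581 dB.
L_p = 96.8 − 44.581 = 52.22 dB.

52.2 dB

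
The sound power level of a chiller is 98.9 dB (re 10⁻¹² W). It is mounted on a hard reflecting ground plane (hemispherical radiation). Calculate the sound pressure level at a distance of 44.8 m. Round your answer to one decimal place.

57.9 dB

Free-field hemispherical radiation: L_p = L_w − 10·log₁₀(2π·r²), r = 44.8 m.
2π·r² = 1.261e+04 m², 10·log₁₀ of that is 41.007 dB.
L_p = 98.9 − 41.007 = 57.89 dB.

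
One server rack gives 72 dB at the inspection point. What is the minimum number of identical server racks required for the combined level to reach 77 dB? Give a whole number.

N identical sources give L₁ + 10·log₁₀ N, so require 10·log₁₀ N ≥ 77 − 72 = 5.0 dB.
N ≥ 10^(5.0/10) = 3.162, so N = 4.

4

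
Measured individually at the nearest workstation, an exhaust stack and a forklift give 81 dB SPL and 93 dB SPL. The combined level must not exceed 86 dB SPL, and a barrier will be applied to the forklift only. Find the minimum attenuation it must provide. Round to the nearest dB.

Everything except the forklift sums to 10^(81/10) = 1.259e+08 in linear terms, 81.00 dB SPL.
To meet 86 dB SPL overall, the treated forklift may contribute at most 10^(86/10) − 1.259e+08 = 2.722e+08, i.e. 84.35 dB SPL.
So the forklift must be reduced from 93 to 84.35 dB SPL: IL = 8.65 dB.

9 dB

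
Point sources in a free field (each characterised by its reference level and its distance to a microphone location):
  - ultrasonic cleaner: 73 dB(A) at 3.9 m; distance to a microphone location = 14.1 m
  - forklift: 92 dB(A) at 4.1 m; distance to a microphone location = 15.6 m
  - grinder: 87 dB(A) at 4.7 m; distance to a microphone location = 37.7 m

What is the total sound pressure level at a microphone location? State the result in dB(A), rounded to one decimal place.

80.7 dB(A)

Apply inverse-square spreading to bring every level to the receiver, then sum 10^(L/10).
ultrasonic cleaner: 73 − 20·log₁₀(14.1/3.9) = 73 − 11.16 = 61.84 dB(A).
forklift: 92 − 20·log₁₀(15.6/4.1) = 92 − 11.61 = 80.39 dB(A).
grinder: 87 − 20·log₁₀(37.7/4.7) = 87 − 18.08 = 68.92 dB(A).
Σ 10^(L/10) = 1.188e+08 → L_total = 10·log₁₀(1.188e+08) = 80.75 dB(A).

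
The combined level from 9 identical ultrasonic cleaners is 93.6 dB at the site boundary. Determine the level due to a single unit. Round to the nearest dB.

84 dB

Dividing the total intensity by 9 lowers the level by 10·log₁₀ 9 = 9.542 dB: L₁ = 93.6 − 9.542.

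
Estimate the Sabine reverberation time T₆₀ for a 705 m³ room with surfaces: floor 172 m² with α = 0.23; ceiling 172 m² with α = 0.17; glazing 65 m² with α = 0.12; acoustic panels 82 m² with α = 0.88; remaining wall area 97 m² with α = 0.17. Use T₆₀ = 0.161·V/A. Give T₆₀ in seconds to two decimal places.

0.69 s

Total absorption A = 172·0.23 + 172·0.17 + 65·0.12 + 82·0.88 + 97·0.17 = 165.25 m² sabins.
T₆₀ = 0.161·V/A = 0.161·705/165.25 = 0.687 s.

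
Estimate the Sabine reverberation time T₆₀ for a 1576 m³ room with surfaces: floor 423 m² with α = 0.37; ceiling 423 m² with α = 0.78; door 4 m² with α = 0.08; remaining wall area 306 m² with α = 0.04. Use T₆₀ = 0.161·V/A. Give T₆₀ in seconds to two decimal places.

0.51 s

Total absorption A = 423·0.37 + 423·0.78 + 4·0.08 + 306·0.04 = 499.01 m² sabins.
T₆₀ = 0.161·V/A = 0.161·1576/499.01 = 0.508 s.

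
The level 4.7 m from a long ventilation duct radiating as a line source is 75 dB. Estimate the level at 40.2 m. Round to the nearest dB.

66 dB

Cylindrical spreading from a line source gives a 10·log₁₀(r₂/r₁) drop.
L₂ = 75 − 10·log₁₀(40.2/4.7) = 75 − 9.321 = 65.68 dB.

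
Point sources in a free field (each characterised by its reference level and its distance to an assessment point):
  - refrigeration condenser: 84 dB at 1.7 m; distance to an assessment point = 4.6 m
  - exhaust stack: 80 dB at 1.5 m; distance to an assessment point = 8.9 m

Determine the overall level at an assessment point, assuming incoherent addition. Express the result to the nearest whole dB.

76 dB

Propagate each source to the receiver with L = L_ref − 20·log₁₀(r/r_ref), then add intensities.
refrigeration condenser: 84 − 20·log₁₀(4.6/1.7) = 84 − 8.65 = 75.35 dB.
exhaust stack: 80 − 20·log₁₀(8.9/1.5) = 80 − 15.47 = 64.53 dB.
Σ 10^(L/10) = 3.715e+07 → L_total = 10·log₁₀(3.715e+07) = 75.70 dB.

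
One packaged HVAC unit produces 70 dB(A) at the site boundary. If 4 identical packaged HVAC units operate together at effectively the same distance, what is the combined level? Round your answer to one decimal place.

N identical incoherent sources raise the level by 10·log₁₀ N.
L_total = 70 + 10·log₁₀(4) = 70 + 6.021 = 76.02 dB(A).

76.0 dB(A)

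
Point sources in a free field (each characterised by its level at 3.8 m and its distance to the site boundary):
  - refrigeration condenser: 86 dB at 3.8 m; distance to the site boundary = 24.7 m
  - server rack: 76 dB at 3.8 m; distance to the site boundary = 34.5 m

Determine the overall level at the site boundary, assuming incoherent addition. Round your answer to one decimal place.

Apply inverse-square spreading to bring every level to the receiver, then sum 10^(L/10).
refrigeration condenser: 86 − 20·log₁₀(24.7/3.8) = 86 − 16.26 = 69.74 dB.
server rack: 76 − 20·log₁₀(34.5/3.8) = 76 − 19.16 = 56.84 dB.
Σ 10^(L/10) = 9.906e+06 → L_total = 10·log₁₀(9.906e+06) = 69.96 dB.

70.0 dB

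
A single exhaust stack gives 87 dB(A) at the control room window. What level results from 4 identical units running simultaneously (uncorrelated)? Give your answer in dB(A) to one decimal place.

N identical incoherent sources raise the level by 10·log₁₀ N.
L_total = 87 + 10·log₁₀(4) = 87 + 6.021 = 93.02 dB(A).

93.0 dB(A)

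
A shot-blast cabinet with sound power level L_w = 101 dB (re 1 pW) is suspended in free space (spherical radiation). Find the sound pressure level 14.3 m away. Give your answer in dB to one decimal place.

The power spreads over a sphere of area 4π·r², so L_p = L_w − 10·log₁₀(4π·r²).
4π·r² = 2570 m², 10·log₁₀ of that is 34.099 dB.
L_p = 101 − 34.099 = 66.90 dB.

66.9 dB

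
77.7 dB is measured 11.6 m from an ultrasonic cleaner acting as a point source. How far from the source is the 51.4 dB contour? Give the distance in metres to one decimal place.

239.6 m

Point-source spreading drops the level by 20·log₁₀(r₂/r₁); inverting, r₂/r₁ = 10^(ΔL/20).
r₂ = 11.6·10^((77.7−51.4)/20) = 11.6·10^(26.3/20) = 239.58 m.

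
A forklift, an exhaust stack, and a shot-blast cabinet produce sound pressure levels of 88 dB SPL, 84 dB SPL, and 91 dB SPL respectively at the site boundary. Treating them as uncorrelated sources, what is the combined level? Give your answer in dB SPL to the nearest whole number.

93 dB SPL

For uncorrelated sources the intensities add, so convert each level to linear form, sum, and take 10·log₁₀ of the total.
Σ 10^(L/10) = 10^(88/10) + 10^(84/10) + 10^(91/10) = 2.141e+09.
L_total = 10·log₁₀(2.141e+09) = 93.31 dB SPL.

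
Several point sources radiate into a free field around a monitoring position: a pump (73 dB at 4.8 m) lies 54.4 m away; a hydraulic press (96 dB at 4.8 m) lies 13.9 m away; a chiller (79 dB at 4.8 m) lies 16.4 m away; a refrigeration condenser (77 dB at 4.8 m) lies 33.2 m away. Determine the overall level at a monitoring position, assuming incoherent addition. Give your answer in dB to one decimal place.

First find each source's level at the receiver (point-source: −20·log₁₀(r/r_ref)), then combine on an intensity basis.
pump: 73 − 20·log₁₀(54.4/4.8) = 73 − 21.09 = 51.91 dB.
hydraulic press: 96 − 20·log₁₀(13.9/4.8) = 96 − 9.24 = 86.76 dB.
chiller: 79 − 20·log₁₀(16.4/4.8) = 79 − 10.67 = 68.33 dB.
refrigeration condenser: 77 − 20·log₁₀(33.2/4.8) = 77 − 16.80 = 60.20 dB.
Σ 10^(L/10) = 4.827e+08 → L_total = 10·log₁₀(4.827e+08) = 86.84 dB.

86.8 dB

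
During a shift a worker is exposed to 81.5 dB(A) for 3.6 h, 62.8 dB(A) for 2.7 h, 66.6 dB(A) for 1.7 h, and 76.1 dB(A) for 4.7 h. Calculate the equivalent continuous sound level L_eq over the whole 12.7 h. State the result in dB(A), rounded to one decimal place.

The energy average is taken in the linear domain: L_eq = 10·log₁₀[(Σ tᵢ·10^(Lᵢ/10))/T], T = 12.7 h.
Σ tᵢ·10^(Lᵢ/10) = 3.6·10^(81.5/10) + 2.7·10^(62.8/10) + 1.7·10^(66.6/10) + 4.7·10^(76.1/10) = 7.129e+08.
L_eq = 10·log₁₀(7.129e+08/12.7) = 77.49 dB(A).

77.5 dB(A)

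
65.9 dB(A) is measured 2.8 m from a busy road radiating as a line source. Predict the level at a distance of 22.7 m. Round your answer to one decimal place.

56.8 dB(A)

For a line source, L₂ = L₁ − 10·log₁₀(r₂/r₁).
L₂ = 65.9 − 10·log₁₀(22.7/2.8) = 65.9 − 9.089 = 56.81 dB(A).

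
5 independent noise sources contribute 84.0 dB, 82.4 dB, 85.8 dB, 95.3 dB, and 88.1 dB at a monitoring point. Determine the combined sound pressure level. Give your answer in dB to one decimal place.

96.8 dB

Incoherent sources combine by intensity addition: L_total = 10·log₁₀(Σ 10^(L_i/10)).
Σ 10^(L/10) = 10^(84.0/10) + 10^(82.4/10) + 10^(85.8/10) + 10^(95.3/10) + 10^(88.1/10) = 4.839e+09.
L_total = 10·log₁₀(4.839e+09) = 96.85 dB.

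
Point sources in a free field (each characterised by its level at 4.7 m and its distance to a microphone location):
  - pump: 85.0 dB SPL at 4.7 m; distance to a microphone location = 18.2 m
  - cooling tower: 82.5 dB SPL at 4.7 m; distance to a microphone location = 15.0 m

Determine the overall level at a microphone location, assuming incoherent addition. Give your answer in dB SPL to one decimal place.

Propagate each source to the receiver with L = L_ref − 20·log₁₀(r/r_ref), then add intensities.
pump: 85.0 − 20·log₁₀(18.2/4.7) = 85.0 − 11.76 = 73.24 dB SPL.
cooling tower: 82.5 − 20·log₁₀(15.0/4.7) = 82.5 − 10.08 = 72.42 dB SPL.
Σ 10^(L/10) = 3.855e+07 → L_total = 10·log₁₀(3.855e+07) = 75.86 dB SPL.

75.9 dB SPL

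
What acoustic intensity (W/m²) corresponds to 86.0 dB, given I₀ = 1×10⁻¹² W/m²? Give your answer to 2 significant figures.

0.00040 W/m²

L = 10·log₁₀(I/I₀) ⇒ I = I₀·10^(L/10) = 10⁻¹² × 10^8.60.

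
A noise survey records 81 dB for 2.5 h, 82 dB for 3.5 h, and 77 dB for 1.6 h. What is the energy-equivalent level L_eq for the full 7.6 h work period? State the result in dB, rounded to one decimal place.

81.0 dB

L_eq = 10·log₁₀[(1/T)·Σ tᵢ·10^(Lᵢ/10)] with T = 7.6 h.
Σ tᵢ·10^(Lᵢ/10) = 2.5·10^(81/10) + 3.5·10^(82/10) + 1.6·10^(77/10) = 9.496e+08.
L_eq = 10·log₁₀(9.496e+08/7.6) = 80.97 dB.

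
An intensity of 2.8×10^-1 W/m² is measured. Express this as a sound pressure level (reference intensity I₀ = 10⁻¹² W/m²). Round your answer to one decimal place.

I/I₀ = 2.8×10^-1/10⁻¹² = 2.8×10^11, and L = 10·log₁₀(I/I₀).
L = 10·(0.4472 + 11) = 114.47 dB.

114.5 dB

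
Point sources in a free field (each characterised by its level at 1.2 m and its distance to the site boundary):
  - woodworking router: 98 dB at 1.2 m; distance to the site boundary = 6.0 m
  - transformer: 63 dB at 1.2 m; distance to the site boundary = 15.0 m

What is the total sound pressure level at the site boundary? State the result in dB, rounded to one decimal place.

Propagate each source to the receiver with L = L_ref − 20·log₁₀(r/r_ref), then add intensities.
woodworking router: 98 − 20·log₁₀(6.0/1.2) = 98 − 13.98 = 84.02 dB.
transformer: 63 − 20·log₁₀(15.0/1.2) = 63 − 21.94 = 41.06 dB.
Σ 10^(L/10) = 2.524e+08 → L_total = 10·log₁₀(2.524e+08) = 84.02 dB.

84.0 dB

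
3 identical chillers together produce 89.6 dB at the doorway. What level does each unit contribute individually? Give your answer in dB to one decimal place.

3 equal contributions raise the level by 10·log₁₀ 3 = 4.771 dB, so each unit alone gives 89.6 − 4.771.

84.8 dB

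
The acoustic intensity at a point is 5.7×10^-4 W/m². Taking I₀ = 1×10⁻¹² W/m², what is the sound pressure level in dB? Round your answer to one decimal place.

87.6 dB

Dividing by I₀ shifts the exponent by 12: I/I₀ = 5.7×10^8.
L = 10·(0.7559 + 8) = 87.56 dB.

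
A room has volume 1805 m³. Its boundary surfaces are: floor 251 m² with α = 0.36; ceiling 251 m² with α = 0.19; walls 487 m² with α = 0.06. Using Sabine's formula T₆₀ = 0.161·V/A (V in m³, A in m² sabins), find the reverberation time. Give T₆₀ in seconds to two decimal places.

Total absorption A = 251·0.36 + 251·0.19 + 487·0.06 = 167.27 m² sabins.
T₆₀ = 0.161 × 1805 / 167.27 = 1.737 s.

1.74 s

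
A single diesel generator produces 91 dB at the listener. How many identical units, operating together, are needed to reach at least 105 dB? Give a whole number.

26

The shortfall is 105 − 91 = 14.0 dB, and N units add 10·log₁₀ N, so need 10·log₁₀ N ≥ 14.0.
N ≥ 10^(14.0/10) = 25.119, so N = 26.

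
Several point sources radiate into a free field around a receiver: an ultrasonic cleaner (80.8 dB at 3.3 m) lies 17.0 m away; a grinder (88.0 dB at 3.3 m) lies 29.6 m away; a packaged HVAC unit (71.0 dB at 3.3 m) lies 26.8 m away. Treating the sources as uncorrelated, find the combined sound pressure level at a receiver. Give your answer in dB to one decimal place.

71.0 dB

First find each source's level at the receiver (point-source: −20·log₁₀(r/r_ref)), then combine on an intensity basis.
ultrasonic cleaner: 80.8 − 20·log₁₀(17.0/3.3) = 80.8 − 14.24 = 66.56 dB.
grinder: 88.0 − 20·log₁₀(29.6/3.3) = 88.0 − 19.06 = 68.94 dB.
packaged HVAC unit: 71.0 − 20·log₁₀(26.8/3.3) = 71.0 − 18.19 = 52.81 dB.
Σ 10^(L/10) = 1.256e+07 → L_total = 10·log₁₀(1.256e+07) = 70.99 dB.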